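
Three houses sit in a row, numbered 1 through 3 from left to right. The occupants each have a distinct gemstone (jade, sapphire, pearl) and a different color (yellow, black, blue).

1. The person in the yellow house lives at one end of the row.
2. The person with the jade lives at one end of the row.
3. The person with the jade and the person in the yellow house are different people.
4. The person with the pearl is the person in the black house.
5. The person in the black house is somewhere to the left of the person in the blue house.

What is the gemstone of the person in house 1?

The person with the jade is narrowed to house 1 or 3; consider each.
Placing it in house 1 leads to a contradiction, so it's in house 3.
By clue 3, the person in the yellow house is in house 1.
House 2's color must be black (nothing else left).
That leaves blue as the color for house 3.
Clue 4 places the person with the pearl in house 2.
That leaves sapphire as the gemstone for house 1.
So: house 1 = sapphire/yellow, house 2 = pearl/black, house 3 = jade/blue.

sapphire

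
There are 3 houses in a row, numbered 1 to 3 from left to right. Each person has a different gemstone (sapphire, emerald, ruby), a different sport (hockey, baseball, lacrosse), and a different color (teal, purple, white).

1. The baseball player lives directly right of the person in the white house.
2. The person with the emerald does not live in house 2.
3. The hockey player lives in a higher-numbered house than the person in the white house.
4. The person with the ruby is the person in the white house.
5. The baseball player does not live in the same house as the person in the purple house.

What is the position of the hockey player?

House 1's sport must be lacrosse (nothing else left).
The person with the emerald is narrowed to house 1 or 3; consider each.
Placing it in house 1 leads to a contradiction, so it's in house 3.
The person with the ruby is narrowed to house 1 or 2; consider each.
Placing it in house 2 leads to a contradiction, so it's in house 1.
Clue 4: the person in the white house is in house 1.
The only gemstone still possible for house 2 is sapphire.
The baseball player is in house 2 (clue 1).
By clue 5, the person in the purple house is in house 3.
House 3's sport must be hockey (nothing else left).
The only color still possible for house 2 is teal.
So: house 1 = ruby/lacrosse/white, house 2 = sapphire/baseball/teal, house 3 = emerald/hockey/purple.

3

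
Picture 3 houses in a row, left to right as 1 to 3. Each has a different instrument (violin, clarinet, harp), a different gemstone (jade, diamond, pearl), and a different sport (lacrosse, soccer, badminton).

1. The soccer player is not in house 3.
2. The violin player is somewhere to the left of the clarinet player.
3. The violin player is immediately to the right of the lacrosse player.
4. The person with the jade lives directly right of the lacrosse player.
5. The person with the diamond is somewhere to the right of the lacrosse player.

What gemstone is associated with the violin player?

jade

The violin player is in house 2 (clue 3).
Clue 3 places the lacrosse player in house 1.
From clue 4, the person with the jade must be in house 2.
House 1 instrument: only harp fits.
House 3's instrument must be clarinet (nothing else left).
House 1 gemstone: only pearl fits.
That leaves diamond as the gemstone for house 3.
House 2's sport must be soccer (nothing else left).
That leaves badminton as the sport for house 3.
So: house 1 = harp/pearl/lacrosse, house 2 = violin/jade/soccer, house 3 = clarinet/diamond/badminton.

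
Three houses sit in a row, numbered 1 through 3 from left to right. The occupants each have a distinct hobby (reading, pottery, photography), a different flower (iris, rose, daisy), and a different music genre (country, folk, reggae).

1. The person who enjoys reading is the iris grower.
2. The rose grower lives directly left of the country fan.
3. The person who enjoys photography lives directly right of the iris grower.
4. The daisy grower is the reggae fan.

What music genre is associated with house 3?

House 3 flower: only daisy fits.
The reggae fan is in house 3 (clue 4).
That leaves folk as the music genre for house 1.
The only music genre still possible for house 2 is country.
From clue 2, the rose grower must be in house 1.
House 2 flower: only iris fits.
Clue 1: the person who enjoys reading is in house 2.
By clue 3, the person who enjoys photography is in house 3.
That leaves pottery as the hobby for house 1.
So: house 1 = pottery/rose/folk, house 2 = reading/iris/country, house 3 = photography/daisy/reggae.

reggae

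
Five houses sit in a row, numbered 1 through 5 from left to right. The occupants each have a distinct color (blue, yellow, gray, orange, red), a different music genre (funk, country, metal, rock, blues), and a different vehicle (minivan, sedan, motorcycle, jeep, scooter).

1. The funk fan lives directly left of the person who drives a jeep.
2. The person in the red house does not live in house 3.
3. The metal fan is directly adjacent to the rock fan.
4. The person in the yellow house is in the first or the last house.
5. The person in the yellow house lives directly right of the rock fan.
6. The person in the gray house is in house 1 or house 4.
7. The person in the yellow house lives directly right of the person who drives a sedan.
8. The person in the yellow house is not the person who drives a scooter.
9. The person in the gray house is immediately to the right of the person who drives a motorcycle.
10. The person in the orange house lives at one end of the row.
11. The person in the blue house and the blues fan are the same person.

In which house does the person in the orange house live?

Clue 5: the person in the yellow house is in house 5.
By clue 5, the rock fan is in house 4.
Clue 7: the person who drives a sedan is in house 4.
By clue 9, the person in the gray house is in house 4.
Clue 9 places the person who drives a motorcycle in house 3.
That leaves orange as the color for house 1.
That leaves red as the color for house 2.
House 3's color must be blue (nothing else left).
The funk fan is in house 1 (clue 1).
Clue 1 places the person who drives a jeep in house 2.
From clue 11, the blues fan must be in house 3.
House 2's music genre must be country (nothing else left).
That leaves metal as the music genre for house 5.
That leaves scooter as the vehicle for house 1.
House 5 vehicle: only minivan fits.
So: house 1 = orange/funk/scooter, house 2 = red/country/jeep, house 3 = blue/blues/motorcycle, house 4 = gray/rock/sedan, house 5 = yellow/metal/minivan.

1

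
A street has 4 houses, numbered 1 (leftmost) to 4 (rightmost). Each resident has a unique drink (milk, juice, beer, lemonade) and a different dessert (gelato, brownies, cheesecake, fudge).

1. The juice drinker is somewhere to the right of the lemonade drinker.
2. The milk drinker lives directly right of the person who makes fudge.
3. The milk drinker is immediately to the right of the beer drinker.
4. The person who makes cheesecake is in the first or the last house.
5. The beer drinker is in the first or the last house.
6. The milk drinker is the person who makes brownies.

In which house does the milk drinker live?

2

By clue 5, the beer drinker is in house 1.
Clue 3: the milk drinker is in house 2.
Clue 6 places the person who makes brownies in house 2.
House 3's drink must be lemonade (nothing else left).
So house 4 gets juice for drink.
Clue 2: the person who makes fudge is in house 1.
So house 3 gets gelato for dessert.
The only dessert still possible for house 4 is cheesecake.
So: house 1 = beer/fudge, house 2 = milk/brownies, house 3 = lemonade/gelato, house 4 = juice/cheesecake.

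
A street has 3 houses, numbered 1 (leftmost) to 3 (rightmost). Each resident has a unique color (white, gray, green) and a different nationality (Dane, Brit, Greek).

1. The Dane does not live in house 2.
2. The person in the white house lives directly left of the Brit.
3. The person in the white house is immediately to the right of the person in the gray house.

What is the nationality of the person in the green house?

Brit

Clue 3: the person in the white house is in house 2.
Clue 3 places the person in the gray house in house 1.
So house 3 gets green for color.
By clue 2, the Brit is in house 3.
The only nationality still possible for house 2 is Greek.
So house 1 gets Dane for nationality.
So: house 1 = gray/Dane, house 2 = white/Greek, house 3 = green/Brit.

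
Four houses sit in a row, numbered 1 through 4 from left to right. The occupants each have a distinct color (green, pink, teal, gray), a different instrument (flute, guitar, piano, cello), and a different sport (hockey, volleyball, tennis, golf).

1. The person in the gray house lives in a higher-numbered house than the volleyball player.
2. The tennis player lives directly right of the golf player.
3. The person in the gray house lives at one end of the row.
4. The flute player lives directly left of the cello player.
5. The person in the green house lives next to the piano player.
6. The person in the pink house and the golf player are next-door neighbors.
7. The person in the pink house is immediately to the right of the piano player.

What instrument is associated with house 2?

Clue 3: the person in the gray house is in house 4.
The person in the pink house is narrowed to house 2 or 3; consider each.
Placing it in house 2 leads to a contradiction, so it's in house 3.
By clue 6, the golf player is in house 2.
The piano player is in house 2 (clue 7).
Clue 2: the tennis player is in house 3.
Clue 4: the flute player is in house 3.
By clue 4, the cello player is in house 4.
From clue 5, the person in the green house must be in house 1.
House 2's color must be teal (nothing else left).
House 1's instrument must be guitar (nothing else left).
The only sport still possible for house 4 is hockey.
So house 1 gets volleyball for sport.
So: house 1 = green/guitar/volleyball, house 2 = teal/piano/golf, house 3 = pink/flute/tennis, house 4 = gray/cello/hockey.

piano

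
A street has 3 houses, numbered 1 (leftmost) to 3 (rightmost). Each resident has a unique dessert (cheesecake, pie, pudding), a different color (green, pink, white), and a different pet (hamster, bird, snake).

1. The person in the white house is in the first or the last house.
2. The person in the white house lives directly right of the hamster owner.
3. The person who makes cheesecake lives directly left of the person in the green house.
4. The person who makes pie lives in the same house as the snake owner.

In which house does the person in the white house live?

3

Clue 2: the person in the white house is in house 3.
Clue 2 places the hamster owner in house 2.
So house 1 gets pink for color.
House 2 color: only green fits.
Clue 3: the person who makes cheesecake is in house 1.
House 2 dessert: only pudding fits.
House 3's dessert must be pie (nothing else left).
Clue 4 places the snake owner in house 3.
That leaves bird as the pet for house 1.
So: house 1 = cheesecake/pink/bird, house 2 = pudding/green/hamster, house 3 = pie/white/snake.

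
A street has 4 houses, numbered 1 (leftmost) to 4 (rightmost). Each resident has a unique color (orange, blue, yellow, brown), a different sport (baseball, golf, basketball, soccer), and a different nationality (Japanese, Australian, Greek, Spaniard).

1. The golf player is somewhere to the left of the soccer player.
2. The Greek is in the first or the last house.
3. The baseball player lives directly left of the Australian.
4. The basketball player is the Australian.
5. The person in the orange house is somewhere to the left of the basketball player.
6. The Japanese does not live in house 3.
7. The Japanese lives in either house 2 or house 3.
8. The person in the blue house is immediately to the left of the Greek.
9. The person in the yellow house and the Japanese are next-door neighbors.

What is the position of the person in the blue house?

3

From clue 7, the Japanese must be in house 2.
Clue 8 places the person in the blue house in house 3.
By clue 8, the Greek is in house 4.
House 1's color must be yellow (nothing else left).
So house 4 gets brown for color.
That leaves Spaniard as the nationality for house 1.
So house 3 gets Australian for nationality.
From clue 3, the baseball player must be in house 2.
Clue 4 places the basketball player in house 3.
House 2's color must be orange (nothing else left).
So house 1 gets golf for sport.
House 4 sport: only soccer fits.
So: house 1 = yellow/golf/Spaniard, house 2 = orange/baseball/Japanese, house 3 = blue/basketball/Australian, house 4 = brown/soccer/Greek.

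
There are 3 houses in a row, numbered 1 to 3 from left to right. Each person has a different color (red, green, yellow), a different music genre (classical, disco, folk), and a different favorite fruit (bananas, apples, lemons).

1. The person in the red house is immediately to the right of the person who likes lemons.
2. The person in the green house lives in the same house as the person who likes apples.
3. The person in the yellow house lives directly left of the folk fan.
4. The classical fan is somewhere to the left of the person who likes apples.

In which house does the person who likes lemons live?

1

The only color still possible for house 1 is yellow.
Clue 3 places the folk fan in house 2.
So house 3 gets disco for music genre.
House 1's music genre must be classical (nothing else left).
The person in the green house is narrowed to house 2 or 3; consider each.
Placing it in house 2 leads to a contradiction, so it's in house 3.
Clue 2: the person who likes apples is in house 3.
House 2 color: only red fits.
Clue 1 places the person who likes lemons in house 1.
House 2's favorite fruit must be bananas (nothing else left).
So: house 1 = yellow/classical/lemons, house 2 = red/folk/bananas, house 3 = green/disco/apples.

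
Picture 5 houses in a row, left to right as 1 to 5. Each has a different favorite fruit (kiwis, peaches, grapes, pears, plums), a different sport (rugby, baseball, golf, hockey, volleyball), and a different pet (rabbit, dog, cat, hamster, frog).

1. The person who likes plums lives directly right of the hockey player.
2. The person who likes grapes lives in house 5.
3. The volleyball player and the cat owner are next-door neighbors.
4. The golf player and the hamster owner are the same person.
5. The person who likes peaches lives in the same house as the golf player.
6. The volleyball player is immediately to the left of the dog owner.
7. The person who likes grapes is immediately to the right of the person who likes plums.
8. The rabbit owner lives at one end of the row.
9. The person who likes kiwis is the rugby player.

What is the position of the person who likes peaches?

2

By clue 2, the person who likes grapes is in house 5.
Clue 7 places the person who likes plums in house 4.
From clue 1, the hockey player must be in house 3.
That leaves baseball as the sport for house 5.
House 3's favorite fruit must be pears (nothing else left).
House 4 sport: only volleyball fits.
House 4 pet: only frog fits.
Clue 6: the dog owner is in house 5.
The only pet still possible for house 2 is hamster.
House 3's pet must be cat (nothing else left).
From clue 4, the golf player must be in house 2.
Clue 5 places the person who likes peaches in house 2.
The only favorite fruit still possible for house 1 is kiwis.
House 1's sport must be rugby (nothing else left).
House 1 pet: only rabbit fits.
So: house 1 = kiwis/rugby/rabbit, house 2 = peaches/golf/hamster, house 3 = pears/hockey/cat, house 4 = plums/volleyball/frog, house 5 = grapes/baseball/dog.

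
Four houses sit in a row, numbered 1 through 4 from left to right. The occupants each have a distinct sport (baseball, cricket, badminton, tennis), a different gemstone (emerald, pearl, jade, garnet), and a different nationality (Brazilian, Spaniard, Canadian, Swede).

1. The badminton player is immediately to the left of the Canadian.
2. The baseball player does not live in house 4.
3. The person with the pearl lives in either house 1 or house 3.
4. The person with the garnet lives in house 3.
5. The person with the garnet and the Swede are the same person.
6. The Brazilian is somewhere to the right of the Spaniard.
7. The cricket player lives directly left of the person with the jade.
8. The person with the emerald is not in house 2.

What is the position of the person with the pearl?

1

By clue 4, the person with the garnet is in house 3.
Clue 5 places the Swede in house 3.
House 4 sport: only tennis fits.
The only gemstone still possible for house 2 is jade.
So house 4 gets emerald for gemstone.
House 1's nationality must be Spaniard (nothing else left).
From clue 7, the cricket player must be in house 1.
That leaves baseball as the sport for house 2.
So house 3 gets badminton for sport.
So house 1 gets pearl for gemstone.
Clue 1 places the Canadian in house 4.
So house 2 gets Brazilian for nationality.
So: house 1 = cricket/pearl/Spaniard, house 2 = baseball/jade/Brazilian, house 3 = badminton/garnet/Swede, house 4 = tennis/emerald/Canadian.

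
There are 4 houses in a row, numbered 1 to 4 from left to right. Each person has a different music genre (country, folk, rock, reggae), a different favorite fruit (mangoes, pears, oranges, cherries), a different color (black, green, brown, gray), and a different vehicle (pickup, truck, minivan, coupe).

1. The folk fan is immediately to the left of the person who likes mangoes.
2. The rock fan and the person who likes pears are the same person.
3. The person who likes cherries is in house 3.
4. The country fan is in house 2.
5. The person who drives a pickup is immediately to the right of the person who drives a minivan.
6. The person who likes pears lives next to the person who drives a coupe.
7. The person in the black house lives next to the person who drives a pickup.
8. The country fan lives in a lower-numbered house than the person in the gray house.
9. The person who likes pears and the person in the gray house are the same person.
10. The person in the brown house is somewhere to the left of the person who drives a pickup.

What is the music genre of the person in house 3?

Clue 3 places the person who likes cherries in house 3.
The country fan is in house 2 (clue 4).
House 1 favorite fruit: only oranges fits.
So house 2 gets mangoes for favorite fruit.
So house 4 gets pears for favorite fruit.
From clue 1, the folk fan must be in house 1.
Clue 2 places the rock fan in house 4.
By clue 6, the person who drives a coupe is in house 3.
Clue 9: the person in the gray house is in house 4.
That leaves reggae as the music genre for house 3.
Clue 5: the person who drives a pickup is in house 2.
By clue 5, the person who drives a minivan is in house 1.
Clue 10: the person in the brown house is in house 1.
House 2 color: only green fits.
That leaves black as the color for house 3.
House 4's vehicle must be truck (nothing else left).
So: house 1 = folk/oranges/brown/minivan, house 2 = country/mangoes/green/pickup, house 3 = reggae/cherries/black/coupe, house 4 = rock/pears/gray/truck.

reggae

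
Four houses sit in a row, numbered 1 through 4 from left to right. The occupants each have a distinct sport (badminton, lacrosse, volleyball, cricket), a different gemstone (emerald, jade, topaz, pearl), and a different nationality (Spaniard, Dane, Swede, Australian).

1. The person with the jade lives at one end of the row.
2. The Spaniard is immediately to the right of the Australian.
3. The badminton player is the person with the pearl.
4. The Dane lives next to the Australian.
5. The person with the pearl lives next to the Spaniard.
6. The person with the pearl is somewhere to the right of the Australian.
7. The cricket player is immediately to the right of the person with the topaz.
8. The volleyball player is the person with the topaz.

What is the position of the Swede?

4

The person with the jade is narrowed to house 1 or 4; consider each.
Placing it in house 4 leads to a contradiction, so it's in house 1.
House 1 sport: only lacrosse fits.
The cricket player is narrowed to house 3 or 4; consider each.
Placing it in house 4 leads to a contradiction, so it's in house 3.
The person with the topaz is in house 2 (clue 7).
By clue 8, the volleyball player is in house 2.
House 4 sport: only badminton fits.
Clue 3 places the person with the pearl in house 4.
By clue 5, the Spaniard is in house 3.
House 3's gemstone must be emerald (nothing else left).
By clue 2, the Australian is in house 2.
Clue 4 places the Dane in house 1.
So house 4 gets Swede for nationality.
So: house 1 = lacrosse/jade/Dane, house 2 = volleyball/topaz/Australian, house 3 = cricket/emerald/Spaniard, house 4 = badminton/pearl/Swede.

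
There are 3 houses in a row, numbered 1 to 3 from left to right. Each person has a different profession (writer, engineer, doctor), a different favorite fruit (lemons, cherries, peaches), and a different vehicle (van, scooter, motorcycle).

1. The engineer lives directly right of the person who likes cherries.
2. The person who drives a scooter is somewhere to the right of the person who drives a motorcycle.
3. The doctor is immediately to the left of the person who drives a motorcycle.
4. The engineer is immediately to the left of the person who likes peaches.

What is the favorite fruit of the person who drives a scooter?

From clue 3, the doctor must be in house 1.
By clue 3, the person who drives a motorcycle is in house 2.
From clue 4, the engineer must be in house 2.
Clue 4 places the person who likes peaches in house 3.
House 3 profession: only writer fits.
So house 1 gets van for vehicle.
That leaves scooter as the vehicle for house 3.
The person who likes cherries is in house 1 (clue 1).
That leaves lemons as the favorite fruit for house 2.
So: house 1 = doctor/cherries/van, house 2 = engineer/lemons/motorcycle, house 3 = writer/peaches/scooter.

peaches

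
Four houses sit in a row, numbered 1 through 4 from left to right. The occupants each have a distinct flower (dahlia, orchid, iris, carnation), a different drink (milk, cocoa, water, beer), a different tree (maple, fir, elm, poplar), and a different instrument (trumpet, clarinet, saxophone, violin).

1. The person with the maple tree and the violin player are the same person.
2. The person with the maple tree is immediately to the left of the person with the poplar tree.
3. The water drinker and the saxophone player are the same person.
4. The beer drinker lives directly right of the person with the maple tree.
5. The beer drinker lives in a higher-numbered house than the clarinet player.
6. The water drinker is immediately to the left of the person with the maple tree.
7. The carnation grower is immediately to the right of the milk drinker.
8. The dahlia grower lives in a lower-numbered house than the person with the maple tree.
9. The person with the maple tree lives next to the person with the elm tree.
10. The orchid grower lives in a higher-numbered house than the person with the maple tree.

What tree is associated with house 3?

So house 4 gets trumpet for instrument.
The dahlia grower is narrowed to house 1 or 2; consider each.
Placing it in house 2 leads to a contradiction, so it's in house 1.
The orchid grower is narrowed to house 3 or 4; consider each.
Placing it in house 3 leads to a contradiction, so it's in house 4.
The carnation grower is narrowed to house 2 or 3; consider each.
Placing it in house 3 leads to a contradiction, so it's in house 2.
By clue 7, the milk drinker is in house 1.
House 3's flower must be iris (nothing else left).
The only drink still possible for house 2 is water.
By clue 3, the saxophone player is in house 2.
By clue 6, the person with the maple tree is in house 3.
The only tree still possible for house 1 is fir.
House 2's tree must be elm (nothing else left).
House 4 tree: only poplar fits.
So house 1 gets clarinet for instrument.
That leaves violin as the instrument for house 3.
Clue 4 places the beer drinker in house 4.
House 3 drink: only cocoa fits.
So: house 1 = dahlia/milk/fir/clarinet, house 2 = carnation/water/elm/saxophone, house 3 = iris/cocoa/maple/violin, house 4 = orchid/beer/poplar/trumpet.

maple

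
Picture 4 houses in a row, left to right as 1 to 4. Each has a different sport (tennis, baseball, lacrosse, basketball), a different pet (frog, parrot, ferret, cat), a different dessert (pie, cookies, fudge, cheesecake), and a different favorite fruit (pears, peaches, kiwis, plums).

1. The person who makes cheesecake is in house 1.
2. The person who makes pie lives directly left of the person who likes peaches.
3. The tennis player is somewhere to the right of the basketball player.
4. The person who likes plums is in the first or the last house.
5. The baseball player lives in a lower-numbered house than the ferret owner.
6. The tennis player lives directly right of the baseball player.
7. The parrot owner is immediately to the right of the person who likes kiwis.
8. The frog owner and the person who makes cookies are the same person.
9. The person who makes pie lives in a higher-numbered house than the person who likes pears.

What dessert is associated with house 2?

cookies

Clue 1: the person who makes cheesecake is in house 1.
So house 1 gets cat for pet.
The person who makes pie is narrowed to house 2 or 3; consider each.
Placing it in house 2 leads to a contradiction, so it's in house 3.
Clue 2 places the person who likes peaches in house 4.
So house 1 gets plums for favorite fruit.
That leaves kiwis as the favorite fruit for house 3.
Clue 7: the parrot owner is in house 4.
That leaves ferret as the pet for house 3.
House 2's favorite fruit must be pears (nothing else left).
From clue 8, the person who makes cookies must be in house 2.
The only sport still possible for house 4 is lacrosse.
House 2 pet: only frog fits.
The only dessert still possible for house 4 is fudge.
House 3's sport must be tennis (nothing else left).
From clue 6, the baseball player must be in house 2.
The only sport still possible for house 1 is basketball.
So: house 1 = basketball/cat/cheesecake/plums, house 2 = baseball/frog/cookies/pears, house 3 = tennis/ferret/pie/kiwis, house 4 = lacrosse/parrot/fudge/peaches.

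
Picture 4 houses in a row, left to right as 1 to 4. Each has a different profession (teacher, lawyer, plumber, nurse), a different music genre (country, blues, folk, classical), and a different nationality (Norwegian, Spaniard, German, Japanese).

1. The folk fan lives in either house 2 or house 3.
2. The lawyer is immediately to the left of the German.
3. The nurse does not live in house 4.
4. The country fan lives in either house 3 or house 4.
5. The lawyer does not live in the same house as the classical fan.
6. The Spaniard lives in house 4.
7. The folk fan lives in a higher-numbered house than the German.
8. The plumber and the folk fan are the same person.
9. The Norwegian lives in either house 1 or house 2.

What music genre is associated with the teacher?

country

Clue 6: the Spaniard is in house 4.
The folk fan is in house 3 (clue 7).
The German is in house 2 (clue 7).
By clue 8, the plumber is in house 3.
House 4's profession must be teacher (nothing else left).
The only nationality still possible for house 3 is Japanese.
By clue 2, the lawyer is in house 1.
House 2's profession must be nurse (nothing else left).
The only music genre still possible for house 1 is blues.
House 2 music genre: only classical fits.
House 4 music genre: only country fits.
The only nationality still possible for house 1 is Norwegian.
So: house 1 = lawyer/blues/Norwegian, house 2 = nurse/classical/German, house 3 = plumber/folk/Japanese, house 4 = teacher/country/Spaniard.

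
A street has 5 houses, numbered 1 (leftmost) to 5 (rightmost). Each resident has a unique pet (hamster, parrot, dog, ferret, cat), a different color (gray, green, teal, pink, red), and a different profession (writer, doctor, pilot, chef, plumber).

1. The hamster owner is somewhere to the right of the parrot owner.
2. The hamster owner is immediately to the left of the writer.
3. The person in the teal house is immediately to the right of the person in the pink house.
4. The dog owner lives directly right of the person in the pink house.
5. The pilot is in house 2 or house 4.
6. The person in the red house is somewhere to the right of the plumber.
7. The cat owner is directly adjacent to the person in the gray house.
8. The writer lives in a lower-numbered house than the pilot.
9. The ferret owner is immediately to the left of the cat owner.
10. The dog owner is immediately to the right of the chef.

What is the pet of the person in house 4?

ferret

Clue 8 places the writer in house 3.
Clue 8 places the pilot in house 4.
So house 5 gets doctor for profession.
From clue 2, the hamster owner must be in house 2.
House 3 pet: only dog fits.
House 5's pet must be cat (nothing else left).
From clue 4, the person in the pink house must be in house 2.
Clue 7 places the person in the gray house in house 4.
Clue 9 places the ferret owner in house 4.
The chef is in house 2 (clue 10).
House 1's pet must be parrot (nothing else left).
That leaves green as the color for house 1.
That leaves plumber as the profession for house 1.
By clue 3, the person in the teal house is in house 3.
House 5's color must be red (nothing else left).
So: house 1 = parrot/green/plumber, house 2 = hamster/pink/chef, house 3 = dog/teal/writer, house 4 = ferret/gray/pilot, house 5 = cat/red/doctor.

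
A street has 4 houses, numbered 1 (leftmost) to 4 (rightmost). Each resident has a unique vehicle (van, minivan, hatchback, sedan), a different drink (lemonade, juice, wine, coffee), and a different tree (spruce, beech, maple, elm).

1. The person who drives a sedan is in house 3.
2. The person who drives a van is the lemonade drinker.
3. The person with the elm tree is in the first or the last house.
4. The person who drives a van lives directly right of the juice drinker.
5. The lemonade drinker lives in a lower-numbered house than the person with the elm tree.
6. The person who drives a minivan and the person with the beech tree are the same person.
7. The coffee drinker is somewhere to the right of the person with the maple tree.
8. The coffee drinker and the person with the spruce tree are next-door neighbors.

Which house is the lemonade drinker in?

From clue 1, the person who drives a sedan must be in house 3.
Clue 5: the person with the elm tree is in house 4.
By clue 2, the person who drives a van is in house 2.
From clue 2, the lemonade drinker must be in house 2.
From clue 4, the juice drinker must be in house 1.
House 1 vehicle: only minivan fits.
The only vehicle still possible for house 4 is hatchback.
The person with the beech tree is in house 1 (clue 6).
The coffee drinker is narrowed to house 3 or 4; consider each.
Placing it in house 3 leads to a contradiction, so it's in house 4.
Clue 8: the person with the spruce tree is in house 3.
The only drink still possible for house 3 is wine.
House 2 tree: only maple fits.
So: house 1 = minivan/juice/beech, house 2 = van/lemonade/maple, house 3 = sedan/wine/spruce, house 4 = hatchback/coffee/elm.

2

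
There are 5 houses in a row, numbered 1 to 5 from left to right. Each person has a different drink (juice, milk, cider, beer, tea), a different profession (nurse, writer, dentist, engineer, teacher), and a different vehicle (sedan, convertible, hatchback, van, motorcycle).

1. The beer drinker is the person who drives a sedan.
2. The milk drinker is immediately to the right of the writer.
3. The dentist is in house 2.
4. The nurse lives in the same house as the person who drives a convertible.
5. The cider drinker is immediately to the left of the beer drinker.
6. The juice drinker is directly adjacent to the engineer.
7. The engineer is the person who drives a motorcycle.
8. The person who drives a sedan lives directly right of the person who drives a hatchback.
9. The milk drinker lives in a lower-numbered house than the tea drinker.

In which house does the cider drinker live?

1

By clue 3, the dentist is in house 2.
The only drink still possible for house 1 is cider.
From clue 5, the beer drinker must be in house 2.
By clue 1, the person who drives a sedan is in house 2.
By clue 2, the writer is in house 3.
Clue 8: the person who drives a hatchback is in house 1.
Clue 9 places the tea drinker in house 5.
House 3's drink must be juice (nothing else left).
House 4 drink: only milk fits.
Clue 6: the engineer is in house 4.
Clue 7 places the person who drives a motorcycle in house 4.
House 1 profession: only teacher fits.
So house 5 gets nurse for profession.
So house 3 gets van for vehicle.
The only vehicle still possible for house 5 is convertible.
So: house 1 = cider/teacher/hatchback, house 2 = beer/dentist/sedan, house 3 = juice/writer/van, house 4 = milk/engineer/motorcycle, house 5 = tea/nurse/convertible.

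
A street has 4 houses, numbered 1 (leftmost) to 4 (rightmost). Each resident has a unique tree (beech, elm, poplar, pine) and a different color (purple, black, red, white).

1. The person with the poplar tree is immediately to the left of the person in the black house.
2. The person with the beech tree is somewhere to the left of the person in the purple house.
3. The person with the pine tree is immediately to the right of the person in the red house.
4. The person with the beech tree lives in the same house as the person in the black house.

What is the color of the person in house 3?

The person with the beech tree is narrowed to house 2 or 3; consider each.
Placing it in house 3 leads to a contradiction, so it's in house 2.
Clue 4: the person in the black house is in house 2.
The only tree still possible for house 1 is poplar.
The person with the pine tree is in house 4 (clue 3).
The person in the red house is in house 3 (clue 3).
So house 3 gets elm for tree.
House 1 color: only white fits.
So house 4 gets purple for color.
So: house 1 = poplar/white, house 2 = beech/black, house 3 = elm/red, house 4 = pine/purple.

red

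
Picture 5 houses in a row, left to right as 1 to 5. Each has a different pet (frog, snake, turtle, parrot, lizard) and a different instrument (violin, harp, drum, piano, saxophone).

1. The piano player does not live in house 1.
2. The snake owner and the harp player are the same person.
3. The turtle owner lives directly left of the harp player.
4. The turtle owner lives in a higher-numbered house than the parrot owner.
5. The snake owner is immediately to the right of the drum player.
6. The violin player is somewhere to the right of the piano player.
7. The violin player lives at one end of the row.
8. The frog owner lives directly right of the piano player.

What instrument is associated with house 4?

piano

The violin player is in house 5 (clue 7).
House 1 instrument: only saxophone fits.
The parrot owner is narrowed to house 1 or 2; consider each.
Placing it in house 2 leads to a contradiction, so it's in house 1.
The snake owner is narrowed to house 3 or 4; consider each.
Placing it in house 4 leads to a contradiction, so it's in house 3.
The harp player is in house 3 (clue 2).
By clue 3, the turtle owner is in house 2.
The drum player is in house 2 (clue 5).
So house 4 gets piano for instrument.
The frog owner is in house 5 (clue 8).
That leaves lizard as the pet for house 4.
So: house 1 = parrot/saxophone, house 2 = turtle/drum, house 3 = snake/harp, house 4 = lizard/piano, house 5 = frog/violin.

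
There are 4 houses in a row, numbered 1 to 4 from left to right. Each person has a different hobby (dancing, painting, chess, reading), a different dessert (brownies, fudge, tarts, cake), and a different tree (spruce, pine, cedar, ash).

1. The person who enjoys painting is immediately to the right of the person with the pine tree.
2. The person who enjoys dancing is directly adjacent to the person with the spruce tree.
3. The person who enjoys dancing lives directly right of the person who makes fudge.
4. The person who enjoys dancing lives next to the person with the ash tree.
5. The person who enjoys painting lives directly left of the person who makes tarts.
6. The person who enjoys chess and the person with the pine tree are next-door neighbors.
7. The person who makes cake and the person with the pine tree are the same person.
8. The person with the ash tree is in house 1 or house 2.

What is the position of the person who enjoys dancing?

So house 4 gets reading for hobby.
That leaves chess as the hobby for house 1.
Clue 6: the person with the pine tree is in house 2.
The person who makes cake is in house 2 (clue 7).
House 1 tree: only ash fits.
Clue 1 places the person who enjoys painting in house 3.
By clue 3, the person who enjoys dancing is in house 2.
Clue 5: the person who makes tarts is in house 4.
The only dessert still possible for house 1 is fudge.
So house 3 gets brownies for dessert.
By clue 2, the person with the spruce tree is in house 3.
House 4's tree must be cedar (nothing else left).
So: house 1 = chess/fudge/ash, house 2 = dancing/cake/pine, house 3 = painting/brownies/spruce, house 4 = reading/tarts/cedar.

2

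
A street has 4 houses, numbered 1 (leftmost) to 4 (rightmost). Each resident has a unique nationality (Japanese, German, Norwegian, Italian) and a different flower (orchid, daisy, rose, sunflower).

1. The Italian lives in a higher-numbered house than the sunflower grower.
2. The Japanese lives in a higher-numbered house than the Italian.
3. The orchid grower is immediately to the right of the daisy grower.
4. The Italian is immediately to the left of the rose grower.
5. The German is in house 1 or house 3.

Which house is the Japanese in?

The German is narrowed to house 1 or 3; consider each.
Placing it in house 3 leads to a contradiction, so it's in house 1.
The Italian is narrowed to house 2 or 3; consider each.
Placing it in house 2 leads to a contradiction, so it's in house 3.
Clue 2: the Japanese is in house 4.
The rose grower is in house 4 (clue 4).
So house 2 gets Norwegian for nationality.
House 3's flower must be orchid (nothing else left).
By clue 3, the daisy grower is in house 2.
That leaves sunflower as the flower for house 1.
So: house 1 = German/sunflower, house 2 = Norwegian/daisy, house 3 = Italian/orchid, house 4 = Japanese/rose.

4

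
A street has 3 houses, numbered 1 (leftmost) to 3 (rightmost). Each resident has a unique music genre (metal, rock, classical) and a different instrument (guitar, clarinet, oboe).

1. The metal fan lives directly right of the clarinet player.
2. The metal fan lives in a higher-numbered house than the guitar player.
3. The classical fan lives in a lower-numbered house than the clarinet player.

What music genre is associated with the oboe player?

metal

From clue 3, the classical fan must be in house 1.
By clue 3, the clarinet player is in house 2.
So house 3 gets oboe for instrument.
Clue 1: the metal fan is in house 3.
House 2 music genre: only rock fits.
That leaves guitar as the instrument for house 1.
So: house 1 = classical/guitar, house 2 = rock/clarinet, house 3 = metal/oboe.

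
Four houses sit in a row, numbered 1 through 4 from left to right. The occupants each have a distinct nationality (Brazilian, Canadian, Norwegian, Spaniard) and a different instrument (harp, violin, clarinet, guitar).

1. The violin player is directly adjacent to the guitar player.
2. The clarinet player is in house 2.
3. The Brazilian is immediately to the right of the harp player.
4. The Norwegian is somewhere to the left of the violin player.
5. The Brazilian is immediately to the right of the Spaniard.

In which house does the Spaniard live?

1

From clue 2, the clarinet player must be in house 2.
So house 1 gets harp for instrument.
By clue 3, the Brazilian is in house 2.
Clue 5 places the Spaniard in house 1.
The only nationality still possible for house 4 is Canadian.
From clue 4, the violin player must be in house 4.
So house 3 gets Norwegian for nationality.
House 3 instrument: only guitar fits.
So: house 1 = Spaniard/harp, house 2 = Brazilian/clarinet, house 3 = Norwegian/guitar, house 4 = Canadian/violin.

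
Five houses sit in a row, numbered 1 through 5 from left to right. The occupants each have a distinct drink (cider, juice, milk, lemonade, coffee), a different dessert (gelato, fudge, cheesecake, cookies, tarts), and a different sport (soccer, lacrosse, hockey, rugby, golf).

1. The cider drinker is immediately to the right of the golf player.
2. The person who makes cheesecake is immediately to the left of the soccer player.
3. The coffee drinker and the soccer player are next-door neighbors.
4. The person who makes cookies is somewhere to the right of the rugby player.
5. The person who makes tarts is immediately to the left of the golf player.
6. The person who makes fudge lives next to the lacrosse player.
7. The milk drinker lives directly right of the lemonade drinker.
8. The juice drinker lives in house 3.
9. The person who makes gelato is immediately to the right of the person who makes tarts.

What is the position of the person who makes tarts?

From clue 8, the juice drinker must be in house 3.
The cider drinker is narrowed to house 4 or 5; consider each.
Placing it in house 4 leads to a contradiction, so it's in house 5.
Clue 1: the golf player is in house 4.
The person who makes tarts is in house 3 (clue 5).
By clue 9, the person who makes gelato is in house 4.
The only drink still possible for house 2 is milk.
Clue 7: the lemonade drinker is in house 1.
House 4's drink must be coffee (nothing else left).
That leaves cookies as the dessert for house 5.
So house 5 gets hockey for sport.
The soccer player is in house 3 (clue 3).
Clue 2: the person who makes cheesecake is in house 2.
That leaves fudge as the dessert for house 1.
By clue 6, the lacrosse player is in house 2.
The only sport still possible for house 1 is rugby.
So: house 1 = lemonade/fudge/rugby, house 2 = milk/cheesecake/lacrosse, house 3 = juice/tarts/soccer, house 4 = coffee/gelato/golf, house 5 = cider/cookies/hockey.

3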